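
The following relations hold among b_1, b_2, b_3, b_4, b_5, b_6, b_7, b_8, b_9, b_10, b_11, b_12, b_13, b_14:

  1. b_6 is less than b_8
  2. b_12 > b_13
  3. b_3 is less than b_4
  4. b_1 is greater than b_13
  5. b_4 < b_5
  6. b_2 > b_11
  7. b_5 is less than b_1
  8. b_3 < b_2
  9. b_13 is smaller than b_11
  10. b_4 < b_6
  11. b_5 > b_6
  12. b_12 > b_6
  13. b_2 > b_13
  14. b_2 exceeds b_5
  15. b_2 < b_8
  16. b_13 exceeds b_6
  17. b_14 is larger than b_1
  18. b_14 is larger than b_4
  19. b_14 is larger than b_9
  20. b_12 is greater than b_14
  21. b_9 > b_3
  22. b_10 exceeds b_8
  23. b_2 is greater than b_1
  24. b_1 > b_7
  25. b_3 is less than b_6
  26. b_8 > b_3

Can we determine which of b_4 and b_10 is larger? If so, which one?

Link the given pairs in sequence: b_4 < b_6; b_6 < b_5; b_5 < b_2; b_2 < b_8; b_8 < b_10.
Chaining these gives b_4 < b_6 < b_5 < b_2 < b_8 < b_10.
So b_10 is larger.

b_10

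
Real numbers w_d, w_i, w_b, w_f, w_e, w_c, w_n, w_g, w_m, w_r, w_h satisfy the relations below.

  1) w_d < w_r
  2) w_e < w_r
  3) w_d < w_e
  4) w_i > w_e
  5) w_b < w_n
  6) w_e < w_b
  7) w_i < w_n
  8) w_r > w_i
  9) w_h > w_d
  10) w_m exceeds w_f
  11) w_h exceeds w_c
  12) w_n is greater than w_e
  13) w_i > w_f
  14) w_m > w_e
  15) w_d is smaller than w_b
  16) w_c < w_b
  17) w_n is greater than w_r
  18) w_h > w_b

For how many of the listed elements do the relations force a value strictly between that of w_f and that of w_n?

2

The relations place w_f below w_n. An element lies strictly between them when it is forced above w_f and also forced below w_n.
Above w_f: {w_i, w_m, w_r}. Below w_n: {w_c, w_d, w_e, w_b, w_i, w_r}.
Intersection: {w_i, w_r} — 2.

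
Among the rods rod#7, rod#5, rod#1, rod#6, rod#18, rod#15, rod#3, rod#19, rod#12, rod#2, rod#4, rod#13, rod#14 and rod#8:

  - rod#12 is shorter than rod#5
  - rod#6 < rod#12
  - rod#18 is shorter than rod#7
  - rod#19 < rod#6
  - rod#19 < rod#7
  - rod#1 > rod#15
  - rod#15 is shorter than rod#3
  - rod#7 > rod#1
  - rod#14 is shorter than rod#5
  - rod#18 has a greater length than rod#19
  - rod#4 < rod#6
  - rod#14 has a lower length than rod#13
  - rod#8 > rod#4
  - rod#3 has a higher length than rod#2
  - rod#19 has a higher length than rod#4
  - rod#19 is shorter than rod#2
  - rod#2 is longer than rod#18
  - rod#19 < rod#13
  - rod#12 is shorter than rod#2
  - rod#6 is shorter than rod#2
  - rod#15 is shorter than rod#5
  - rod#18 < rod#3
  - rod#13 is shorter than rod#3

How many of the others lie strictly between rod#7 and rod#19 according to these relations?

1

The relations place rod#19 below rod#7. An element lies strictly between them when it is forced above rod#19 and also forced below rod#7.
Above rod#19: {rod#18, rod#6, rod#12, rod#2, rod#13, rod#3, rod#5}. Below rod#7: {rod#4, rod#18, rod#15, rod#1}.
Intersection: {rod#18} — 1.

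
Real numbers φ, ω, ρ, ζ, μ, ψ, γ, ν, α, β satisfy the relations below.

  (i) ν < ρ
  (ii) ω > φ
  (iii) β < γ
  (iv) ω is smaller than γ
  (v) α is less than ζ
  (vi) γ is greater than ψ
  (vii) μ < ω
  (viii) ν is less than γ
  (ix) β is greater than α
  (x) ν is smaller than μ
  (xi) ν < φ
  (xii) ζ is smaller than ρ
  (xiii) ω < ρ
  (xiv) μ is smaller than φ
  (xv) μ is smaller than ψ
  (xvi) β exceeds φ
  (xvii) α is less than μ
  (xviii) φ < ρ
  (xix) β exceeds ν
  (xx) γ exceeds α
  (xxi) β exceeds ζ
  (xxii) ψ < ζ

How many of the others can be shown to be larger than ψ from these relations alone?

The elements the relations force above ψ are ζ, β, γ, ρ — no chain reaches any other.
That is 4.

4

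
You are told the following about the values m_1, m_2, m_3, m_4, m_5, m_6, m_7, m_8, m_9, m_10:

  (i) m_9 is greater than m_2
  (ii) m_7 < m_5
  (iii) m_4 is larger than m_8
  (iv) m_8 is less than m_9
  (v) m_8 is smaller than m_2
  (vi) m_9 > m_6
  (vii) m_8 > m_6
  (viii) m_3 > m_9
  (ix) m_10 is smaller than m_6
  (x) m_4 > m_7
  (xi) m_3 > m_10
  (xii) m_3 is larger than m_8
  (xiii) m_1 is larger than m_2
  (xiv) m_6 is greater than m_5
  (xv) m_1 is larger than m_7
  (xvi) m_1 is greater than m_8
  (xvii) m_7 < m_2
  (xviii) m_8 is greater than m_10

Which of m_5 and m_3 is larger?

m_3

Chaining the given relations: m_5 < m_6 < m_8 < m_2 < m_9 < m_3.
So m_5 < m_3; m_3 is the larger of the two.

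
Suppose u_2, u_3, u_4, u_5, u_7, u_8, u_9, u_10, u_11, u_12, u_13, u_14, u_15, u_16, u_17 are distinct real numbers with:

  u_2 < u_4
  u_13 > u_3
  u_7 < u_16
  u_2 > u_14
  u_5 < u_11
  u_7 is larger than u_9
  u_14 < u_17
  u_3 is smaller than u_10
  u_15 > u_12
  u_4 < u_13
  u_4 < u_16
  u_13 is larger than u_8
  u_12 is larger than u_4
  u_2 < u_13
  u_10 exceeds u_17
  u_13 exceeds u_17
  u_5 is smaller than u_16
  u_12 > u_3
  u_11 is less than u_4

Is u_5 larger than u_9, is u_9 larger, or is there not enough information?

undetermined

Following every chain through u_5: above u_5 we get u_11, u_4, u_16, u_12, u_15, u_13.
u_9 is not reached, and no chain runs the other way from u_9 to u_5.
So the given relations leave the order of u_5 and u_9 undetermined.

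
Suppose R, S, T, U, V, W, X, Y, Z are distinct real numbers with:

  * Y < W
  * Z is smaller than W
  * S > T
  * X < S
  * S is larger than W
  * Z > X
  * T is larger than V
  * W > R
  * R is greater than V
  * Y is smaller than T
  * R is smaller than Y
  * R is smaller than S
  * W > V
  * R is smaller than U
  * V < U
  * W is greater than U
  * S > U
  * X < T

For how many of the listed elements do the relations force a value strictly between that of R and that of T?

1

The relations place R below T. An element lies strictly between them when it is forced above R and also forced below T.
Above R: {U, Y, W, S}. Below T: {V, X, Y}.
Intersection: {Y} — 1.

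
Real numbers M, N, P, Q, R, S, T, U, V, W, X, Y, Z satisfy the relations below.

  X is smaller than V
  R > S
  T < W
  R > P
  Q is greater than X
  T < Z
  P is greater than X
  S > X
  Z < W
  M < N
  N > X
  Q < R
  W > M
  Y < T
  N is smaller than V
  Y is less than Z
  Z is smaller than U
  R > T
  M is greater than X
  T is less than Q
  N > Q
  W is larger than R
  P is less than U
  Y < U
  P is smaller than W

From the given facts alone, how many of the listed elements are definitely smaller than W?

From W the given relations immediately reach T, Z, P, M, R.
From those, Y, X, S, Q — 9 in total.
Nothing else is reachable below W; 9 in all.

9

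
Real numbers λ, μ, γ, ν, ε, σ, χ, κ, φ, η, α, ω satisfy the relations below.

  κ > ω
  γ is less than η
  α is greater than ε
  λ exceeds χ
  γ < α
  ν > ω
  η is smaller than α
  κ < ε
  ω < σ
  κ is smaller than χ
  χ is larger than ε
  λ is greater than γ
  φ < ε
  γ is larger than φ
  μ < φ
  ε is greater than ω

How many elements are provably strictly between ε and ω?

1

Chaining upward from ω reaches: σ, κ, ν, χ, λ, α.
Chaining downward from ε reaches: μ, κ, φ.
Strictly between ω and ε are those in both lists: κ — 1 element.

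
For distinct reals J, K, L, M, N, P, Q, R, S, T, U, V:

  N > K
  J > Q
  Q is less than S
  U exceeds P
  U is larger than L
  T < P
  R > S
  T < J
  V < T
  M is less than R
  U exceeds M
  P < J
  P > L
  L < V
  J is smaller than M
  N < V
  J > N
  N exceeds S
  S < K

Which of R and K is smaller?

The relevant relations are K < N; N < V; V < T; T < P; P < J; J < M; M < R.
Chaining these gives K < N < V < T < P < J < M < R.
So K < R; K is the smaller of the two.

K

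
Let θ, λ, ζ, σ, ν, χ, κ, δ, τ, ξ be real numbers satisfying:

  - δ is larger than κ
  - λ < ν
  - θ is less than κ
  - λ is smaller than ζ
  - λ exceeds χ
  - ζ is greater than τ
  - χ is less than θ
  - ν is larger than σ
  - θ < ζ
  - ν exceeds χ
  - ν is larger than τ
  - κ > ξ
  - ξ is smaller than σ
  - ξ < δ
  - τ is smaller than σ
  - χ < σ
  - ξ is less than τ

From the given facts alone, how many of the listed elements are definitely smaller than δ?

From δ the given relations immediately reach ξ, κ.
From those, θ — 3 in total.
From those, χ — 4 in total.
Nothing else is reachable below δ; 4 in all.

4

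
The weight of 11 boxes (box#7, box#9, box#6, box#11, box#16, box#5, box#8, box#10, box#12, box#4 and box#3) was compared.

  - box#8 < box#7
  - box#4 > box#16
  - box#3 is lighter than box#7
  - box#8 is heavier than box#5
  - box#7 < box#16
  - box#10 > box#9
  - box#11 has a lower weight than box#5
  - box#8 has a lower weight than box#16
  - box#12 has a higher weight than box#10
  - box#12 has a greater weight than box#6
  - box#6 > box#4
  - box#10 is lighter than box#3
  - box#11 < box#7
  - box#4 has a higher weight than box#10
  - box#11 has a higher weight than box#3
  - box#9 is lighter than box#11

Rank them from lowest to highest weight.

Nothing is placed below box#9, so it is least; from there box#9 < box#10; box#10 < box#3; box#3 < box#11; box#11 < box#5; box#5 < box#8; box#8 < box#7; box#7 < box#16; box#16 < box#4; box#4 < box#6; box#6 < box#12, each given directly.

box#9 < box#10 < box#3 < box#11 < box#5 < box#8 < box#7 < box#16 < box#4 < box#6 < box#12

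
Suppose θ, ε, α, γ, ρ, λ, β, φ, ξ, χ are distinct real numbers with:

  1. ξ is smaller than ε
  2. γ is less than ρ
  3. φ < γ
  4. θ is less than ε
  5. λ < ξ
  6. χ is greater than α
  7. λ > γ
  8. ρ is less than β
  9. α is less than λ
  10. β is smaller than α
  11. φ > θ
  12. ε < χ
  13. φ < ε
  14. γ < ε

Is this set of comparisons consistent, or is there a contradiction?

The single ordering θ < φ < γ < ρ < β < α < λ < ξ < ε < χ satisfies every listed relation, so no contradiction arises.

consistent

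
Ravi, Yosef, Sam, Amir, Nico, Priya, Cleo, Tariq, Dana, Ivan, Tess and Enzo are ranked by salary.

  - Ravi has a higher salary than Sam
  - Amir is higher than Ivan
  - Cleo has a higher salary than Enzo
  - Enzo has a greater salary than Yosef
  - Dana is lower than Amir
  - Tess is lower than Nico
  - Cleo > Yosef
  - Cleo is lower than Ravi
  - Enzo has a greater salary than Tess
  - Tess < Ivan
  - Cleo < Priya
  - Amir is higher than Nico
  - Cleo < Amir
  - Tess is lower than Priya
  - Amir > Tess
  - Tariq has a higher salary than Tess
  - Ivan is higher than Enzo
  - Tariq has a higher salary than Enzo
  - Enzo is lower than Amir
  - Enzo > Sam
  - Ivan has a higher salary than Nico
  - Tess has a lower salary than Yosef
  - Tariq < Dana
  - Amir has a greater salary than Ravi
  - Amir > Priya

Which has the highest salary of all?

Amir

Chaining downward from Amir: directly below it, Tess, Enzo, Nico, Dana, Cleo, Ravi, Ivan, Priya; then Sam, Yosef, Tariq.
That covers every other element, and nothing is given above Amir, so Amir is the highest salary.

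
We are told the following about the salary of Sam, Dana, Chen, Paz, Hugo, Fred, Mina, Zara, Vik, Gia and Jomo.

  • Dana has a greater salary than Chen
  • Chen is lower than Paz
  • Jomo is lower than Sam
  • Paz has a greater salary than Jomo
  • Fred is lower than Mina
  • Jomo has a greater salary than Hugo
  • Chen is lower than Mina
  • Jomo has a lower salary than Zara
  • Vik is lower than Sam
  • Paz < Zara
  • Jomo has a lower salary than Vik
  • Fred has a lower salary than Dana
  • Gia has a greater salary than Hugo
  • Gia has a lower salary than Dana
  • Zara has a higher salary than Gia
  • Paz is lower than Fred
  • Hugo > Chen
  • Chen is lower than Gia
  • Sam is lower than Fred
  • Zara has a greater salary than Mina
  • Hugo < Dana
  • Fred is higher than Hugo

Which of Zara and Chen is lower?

Chen < Hugo and Hugo < Jomo give Chen < Jomo.
With Jomo < Vik: Chen < Hugo < Jomo < Vik.
With Vik < Sam: Chen < Hugo < Jomo < Vik < Sam.
Then Sam < Fred extends the chain to Fred.
Then Fred < Mina extends the chain to Mina.
With Mina < Zara: Chen < Hugo < Jomo < Vik < Sam < Fred < Mina < Zara.
So Chen < Zara; Chen is the lower of the two.

Chen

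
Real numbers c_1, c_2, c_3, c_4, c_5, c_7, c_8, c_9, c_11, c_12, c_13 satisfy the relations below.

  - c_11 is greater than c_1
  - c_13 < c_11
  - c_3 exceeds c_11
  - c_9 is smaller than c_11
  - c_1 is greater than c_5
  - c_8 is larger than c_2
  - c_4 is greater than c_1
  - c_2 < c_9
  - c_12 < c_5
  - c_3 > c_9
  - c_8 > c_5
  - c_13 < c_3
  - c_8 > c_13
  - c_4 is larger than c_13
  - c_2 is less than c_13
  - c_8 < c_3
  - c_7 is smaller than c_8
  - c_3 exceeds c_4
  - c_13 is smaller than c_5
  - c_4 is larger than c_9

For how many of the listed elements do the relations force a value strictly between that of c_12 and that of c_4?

Chaining upward from c_12 reaches: c_5, c_1, c_8, c_11, c_3.
Chaining downward from c_4 reaches: c_2, c_9, c_13, c_5, c_1.
Strictly between c_12 and c_4 are those in both lists: c_5, c_1 — 2 elements.

2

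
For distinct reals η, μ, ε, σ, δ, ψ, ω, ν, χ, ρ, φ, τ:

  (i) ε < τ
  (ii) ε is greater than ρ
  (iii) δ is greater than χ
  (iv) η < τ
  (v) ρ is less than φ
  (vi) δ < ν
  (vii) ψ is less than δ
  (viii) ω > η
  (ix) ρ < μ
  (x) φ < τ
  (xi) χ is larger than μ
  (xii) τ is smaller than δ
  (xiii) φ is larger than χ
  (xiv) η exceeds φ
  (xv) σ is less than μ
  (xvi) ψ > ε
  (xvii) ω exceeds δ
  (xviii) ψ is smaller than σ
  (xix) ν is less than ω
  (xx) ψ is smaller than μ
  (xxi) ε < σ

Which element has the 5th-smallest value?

The consecutive relations fix a unique order: ρ < ε < ψ < σ < μ < χ < φ < η < τ < δ < ν < ω.
The 5th smallest is μ.

μ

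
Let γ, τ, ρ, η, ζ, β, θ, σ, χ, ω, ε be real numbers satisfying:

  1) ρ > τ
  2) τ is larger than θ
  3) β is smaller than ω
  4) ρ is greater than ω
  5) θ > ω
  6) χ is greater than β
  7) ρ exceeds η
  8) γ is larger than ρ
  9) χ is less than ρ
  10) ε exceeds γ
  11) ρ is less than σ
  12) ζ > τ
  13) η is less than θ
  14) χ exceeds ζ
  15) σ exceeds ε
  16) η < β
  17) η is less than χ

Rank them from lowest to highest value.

η < β < ω < θ < τ < ζ < χ < ρ < γ < ε < σ

Each adjacent pair is fixed by a given relation: η < β; β < ω; ω < θ; θ < τ; τ < ζ; ζ < χ; χ < ρ; ρ < γ; γ < ε; ε < σ. Chaining them end to end gives the full order.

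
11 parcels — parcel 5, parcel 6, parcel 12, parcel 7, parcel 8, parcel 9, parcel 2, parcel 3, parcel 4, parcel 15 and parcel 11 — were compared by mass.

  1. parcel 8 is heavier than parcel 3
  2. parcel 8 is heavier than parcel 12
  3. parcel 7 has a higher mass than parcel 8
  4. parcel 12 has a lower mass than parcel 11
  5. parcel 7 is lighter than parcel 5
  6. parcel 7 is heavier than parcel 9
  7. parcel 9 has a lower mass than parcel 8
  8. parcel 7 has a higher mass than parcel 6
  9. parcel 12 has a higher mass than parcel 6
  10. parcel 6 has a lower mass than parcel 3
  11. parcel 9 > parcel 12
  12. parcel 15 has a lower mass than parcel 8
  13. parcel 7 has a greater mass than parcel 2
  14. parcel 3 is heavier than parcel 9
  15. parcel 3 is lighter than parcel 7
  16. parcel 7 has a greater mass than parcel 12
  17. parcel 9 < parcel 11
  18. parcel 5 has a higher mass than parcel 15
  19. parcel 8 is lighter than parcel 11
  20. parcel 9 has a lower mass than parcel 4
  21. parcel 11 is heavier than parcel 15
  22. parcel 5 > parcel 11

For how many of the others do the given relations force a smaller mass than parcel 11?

6

Directly below parcel 11: parcel 15, parcel 12, parcel 9, parcel 8.
One step further: parcel 6, parcel 3 (6 so far).
No other element is forced below parcel 11 by the given relations, so the count is 6.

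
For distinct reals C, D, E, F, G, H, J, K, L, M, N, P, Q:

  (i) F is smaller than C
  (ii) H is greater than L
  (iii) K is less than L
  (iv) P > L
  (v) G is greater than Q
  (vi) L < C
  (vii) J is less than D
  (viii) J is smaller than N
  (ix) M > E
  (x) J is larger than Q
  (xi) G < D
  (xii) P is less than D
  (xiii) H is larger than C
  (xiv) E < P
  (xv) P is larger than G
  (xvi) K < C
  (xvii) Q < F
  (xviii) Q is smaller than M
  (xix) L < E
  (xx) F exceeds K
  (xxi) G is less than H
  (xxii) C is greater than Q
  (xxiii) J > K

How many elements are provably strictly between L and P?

1

The relations place L below P. An element lies strictly between them when it is forced above L and also forced below P.
Above L: {E, D, M, C, H}. Below P: {K, Q, E, G}.
Intersection: {E} — 1.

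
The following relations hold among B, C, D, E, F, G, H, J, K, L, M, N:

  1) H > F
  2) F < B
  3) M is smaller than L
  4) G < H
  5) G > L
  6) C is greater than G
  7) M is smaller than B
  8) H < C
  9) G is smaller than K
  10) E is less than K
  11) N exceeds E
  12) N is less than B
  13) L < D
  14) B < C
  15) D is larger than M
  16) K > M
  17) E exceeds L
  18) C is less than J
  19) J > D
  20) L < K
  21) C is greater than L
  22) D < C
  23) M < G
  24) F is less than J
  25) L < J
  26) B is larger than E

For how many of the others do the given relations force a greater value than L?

9

From L the given relations immediately reach E, D, G, K, C, J.
From those, H, N, B — 9 in total.
No other element is forced above L by the given relations, so the count is 9.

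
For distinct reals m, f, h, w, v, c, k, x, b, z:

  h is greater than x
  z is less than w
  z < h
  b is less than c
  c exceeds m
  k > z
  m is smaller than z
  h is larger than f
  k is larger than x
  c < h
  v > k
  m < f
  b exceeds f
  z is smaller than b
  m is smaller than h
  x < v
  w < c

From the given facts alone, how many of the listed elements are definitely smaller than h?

From h the given relations immediately reach m, z, f, x, c.
From those, w, b — 7 in total.
Nothing else is reachable below h; 7 in all.

7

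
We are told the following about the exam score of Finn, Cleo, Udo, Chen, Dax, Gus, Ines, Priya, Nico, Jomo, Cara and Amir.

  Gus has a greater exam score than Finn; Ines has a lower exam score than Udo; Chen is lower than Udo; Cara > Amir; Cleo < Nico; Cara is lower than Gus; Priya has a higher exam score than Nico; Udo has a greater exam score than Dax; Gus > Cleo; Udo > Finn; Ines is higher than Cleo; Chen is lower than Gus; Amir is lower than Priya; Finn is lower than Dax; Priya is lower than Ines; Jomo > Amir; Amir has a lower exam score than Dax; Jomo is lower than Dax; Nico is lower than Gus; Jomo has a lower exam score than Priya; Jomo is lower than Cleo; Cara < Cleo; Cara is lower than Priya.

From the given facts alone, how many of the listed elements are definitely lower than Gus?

7

The elements the relations force below Gus are Amir, Chen, Finn, Jomo, Cara, Cleo, Nico — no chain reaches any other.
That is 7.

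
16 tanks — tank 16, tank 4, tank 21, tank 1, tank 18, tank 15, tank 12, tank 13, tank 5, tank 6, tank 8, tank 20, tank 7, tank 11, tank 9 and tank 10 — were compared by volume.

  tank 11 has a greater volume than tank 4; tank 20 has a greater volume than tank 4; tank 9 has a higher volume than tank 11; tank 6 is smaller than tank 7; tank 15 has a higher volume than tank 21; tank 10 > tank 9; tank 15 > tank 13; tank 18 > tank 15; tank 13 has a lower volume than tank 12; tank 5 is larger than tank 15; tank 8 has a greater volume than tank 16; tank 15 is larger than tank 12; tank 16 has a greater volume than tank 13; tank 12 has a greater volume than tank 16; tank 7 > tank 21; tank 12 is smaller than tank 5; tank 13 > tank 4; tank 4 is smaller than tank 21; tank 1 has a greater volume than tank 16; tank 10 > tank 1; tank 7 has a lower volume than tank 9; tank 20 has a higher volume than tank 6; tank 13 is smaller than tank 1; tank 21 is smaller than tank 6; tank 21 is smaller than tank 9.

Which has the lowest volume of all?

Chaining upward from tank 4: directly above it, tank 21, tank 11, tank 20, tank 13; then tank 6, tank 7, tank 16, tank 12, tank 15, tank 1, tank 9; then tank 18, tank 5, tank 10, tank 8.
That covers every other element, and nothing is given below tank 4, so tank 4 is the lowest volume.

tank 4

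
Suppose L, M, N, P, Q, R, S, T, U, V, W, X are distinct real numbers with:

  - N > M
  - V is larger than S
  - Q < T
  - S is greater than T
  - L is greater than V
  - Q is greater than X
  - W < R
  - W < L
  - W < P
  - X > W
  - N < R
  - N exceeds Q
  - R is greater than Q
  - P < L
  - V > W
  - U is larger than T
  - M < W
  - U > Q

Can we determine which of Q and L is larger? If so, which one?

Q < T < S < V < L, by transitivity through T, S, V.
So L is larger.

L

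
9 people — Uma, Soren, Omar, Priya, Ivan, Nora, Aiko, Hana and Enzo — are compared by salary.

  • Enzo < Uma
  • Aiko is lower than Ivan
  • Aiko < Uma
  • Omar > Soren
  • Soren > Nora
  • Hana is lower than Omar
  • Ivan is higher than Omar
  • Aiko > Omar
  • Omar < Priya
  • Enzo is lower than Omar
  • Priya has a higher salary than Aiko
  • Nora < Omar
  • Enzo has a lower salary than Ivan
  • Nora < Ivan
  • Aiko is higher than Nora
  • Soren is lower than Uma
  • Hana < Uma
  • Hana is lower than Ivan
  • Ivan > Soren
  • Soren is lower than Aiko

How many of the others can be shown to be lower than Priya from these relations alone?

The elements the relations force below Priya are Enzo, Hana, Nora, Soren, Omar, Aiko — no chain reaches any other.
That is 6.

6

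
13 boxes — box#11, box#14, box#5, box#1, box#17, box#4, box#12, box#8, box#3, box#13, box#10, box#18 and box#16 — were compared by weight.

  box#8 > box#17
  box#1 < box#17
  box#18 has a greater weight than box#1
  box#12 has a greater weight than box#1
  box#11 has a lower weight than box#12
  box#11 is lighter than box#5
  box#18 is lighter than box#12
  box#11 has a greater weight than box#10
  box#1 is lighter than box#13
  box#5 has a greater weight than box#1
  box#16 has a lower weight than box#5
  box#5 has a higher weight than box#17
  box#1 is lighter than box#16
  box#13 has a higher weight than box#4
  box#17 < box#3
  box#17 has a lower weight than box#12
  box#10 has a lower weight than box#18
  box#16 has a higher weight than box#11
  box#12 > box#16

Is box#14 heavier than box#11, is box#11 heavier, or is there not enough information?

undetermined

Following every chain through box#11: above box#11 we get box#16, box#5, box#12; below box#11 we get box#10.
box#14 is not reached, and no chain runs the other way from box#14 to box#11.
So the given relations leave the order of box#11 and box#14 undetermined.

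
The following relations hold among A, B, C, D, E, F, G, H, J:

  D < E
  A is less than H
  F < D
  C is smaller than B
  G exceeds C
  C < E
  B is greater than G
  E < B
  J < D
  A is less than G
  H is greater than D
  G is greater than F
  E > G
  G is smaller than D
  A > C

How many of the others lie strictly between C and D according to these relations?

2

The relations place C below D. An element lies strictly between them when it is forced above C and also forced below D.
Above C: {A, G, E, H, B}. Below D: {J, A, F, G}.
Intersection: {A, G} — 2.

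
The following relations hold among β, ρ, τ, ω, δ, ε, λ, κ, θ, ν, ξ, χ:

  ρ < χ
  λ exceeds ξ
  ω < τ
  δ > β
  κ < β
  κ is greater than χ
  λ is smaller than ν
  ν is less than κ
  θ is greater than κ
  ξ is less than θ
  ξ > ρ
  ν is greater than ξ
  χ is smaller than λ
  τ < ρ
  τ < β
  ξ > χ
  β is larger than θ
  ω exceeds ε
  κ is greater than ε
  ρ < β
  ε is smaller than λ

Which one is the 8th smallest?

Piecing the relations together gives one ordering: ε < ω < τ < ρ < χ < ξ < λ < ν < κ < θ < β < δ.
Counting 8 from the smallest end gives ν.

ν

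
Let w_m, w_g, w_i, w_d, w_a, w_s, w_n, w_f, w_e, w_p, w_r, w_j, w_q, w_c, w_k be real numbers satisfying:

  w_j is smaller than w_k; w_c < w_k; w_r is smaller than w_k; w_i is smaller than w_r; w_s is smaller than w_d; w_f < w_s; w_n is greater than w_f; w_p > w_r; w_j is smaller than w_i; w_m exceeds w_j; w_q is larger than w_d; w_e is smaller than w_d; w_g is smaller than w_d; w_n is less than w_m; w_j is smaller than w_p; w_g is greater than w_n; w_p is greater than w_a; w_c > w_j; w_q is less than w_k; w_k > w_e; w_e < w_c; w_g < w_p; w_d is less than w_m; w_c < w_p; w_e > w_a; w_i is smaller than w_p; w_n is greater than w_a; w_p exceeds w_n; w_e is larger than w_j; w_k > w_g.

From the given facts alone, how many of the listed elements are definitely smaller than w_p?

9

The elements the relations force below w_p are w_j, w_a, w_f, w_i, w_n, w_g, w_e, w_c, w_r — no chain reaches any other.
That is 9.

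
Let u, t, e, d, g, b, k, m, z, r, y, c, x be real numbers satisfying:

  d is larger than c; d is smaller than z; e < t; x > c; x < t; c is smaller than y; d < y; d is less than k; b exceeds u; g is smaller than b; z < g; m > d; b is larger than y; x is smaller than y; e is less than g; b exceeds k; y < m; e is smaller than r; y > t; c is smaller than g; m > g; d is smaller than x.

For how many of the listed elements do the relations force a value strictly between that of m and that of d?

The relations place d below m. An element lies strictly between them when it is forced above d and also forced below m.
Above d: {x, z, k, t, g, y, b}. Below m: {e, c, x, z, t, g, y}.
Intersection: {x, z, t, g, y} — 5.

5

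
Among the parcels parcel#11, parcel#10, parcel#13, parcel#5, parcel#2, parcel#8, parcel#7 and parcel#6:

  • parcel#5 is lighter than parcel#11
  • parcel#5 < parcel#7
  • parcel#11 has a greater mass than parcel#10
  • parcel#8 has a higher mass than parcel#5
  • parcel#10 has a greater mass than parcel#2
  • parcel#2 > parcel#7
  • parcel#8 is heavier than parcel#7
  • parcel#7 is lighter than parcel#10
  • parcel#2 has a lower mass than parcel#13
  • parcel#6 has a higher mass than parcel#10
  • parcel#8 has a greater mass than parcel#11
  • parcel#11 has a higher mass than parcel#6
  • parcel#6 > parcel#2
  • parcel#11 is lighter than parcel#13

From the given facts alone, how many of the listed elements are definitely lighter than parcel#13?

6

The elements the relations force below parcel#13 are parcel#5, parcel#7, parcel#2, parcel#10, parcel#6, parcel#11 — no chain reaches any other.
That is 6.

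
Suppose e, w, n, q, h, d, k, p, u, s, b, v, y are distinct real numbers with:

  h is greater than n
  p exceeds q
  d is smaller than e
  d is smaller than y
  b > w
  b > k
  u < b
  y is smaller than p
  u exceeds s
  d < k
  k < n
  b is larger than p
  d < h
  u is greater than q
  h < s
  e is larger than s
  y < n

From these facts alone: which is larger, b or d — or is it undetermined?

b

d < k < n < h < s < u < b, by transitivity through k, n, h, s, u.
So b is larger.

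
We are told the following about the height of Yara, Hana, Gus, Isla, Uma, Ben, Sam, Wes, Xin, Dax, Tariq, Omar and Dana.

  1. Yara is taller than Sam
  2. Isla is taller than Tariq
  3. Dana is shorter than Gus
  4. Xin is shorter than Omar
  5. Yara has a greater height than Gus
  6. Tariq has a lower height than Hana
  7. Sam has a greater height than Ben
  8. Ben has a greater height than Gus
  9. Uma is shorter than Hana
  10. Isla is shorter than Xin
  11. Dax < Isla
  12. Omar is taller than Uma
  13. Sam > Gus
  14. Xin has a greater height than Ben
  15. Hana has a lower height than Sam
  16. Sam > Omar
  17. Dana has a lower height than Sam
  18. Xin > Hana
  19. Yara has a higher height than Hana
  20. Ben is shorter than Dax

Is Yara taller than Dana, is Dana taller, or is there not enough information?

The relevant relations are Dana < Gus; Gus < Ben; Ben < Dax; Dax < Isla; Isla < Xin; Xin < Omar; Omar < Sam; Sam < Yara.
Together: Dana < Gus < Ben < Dax < Isla < Xin < Omar < Sam < Yara.
So Yara is taller.

Yara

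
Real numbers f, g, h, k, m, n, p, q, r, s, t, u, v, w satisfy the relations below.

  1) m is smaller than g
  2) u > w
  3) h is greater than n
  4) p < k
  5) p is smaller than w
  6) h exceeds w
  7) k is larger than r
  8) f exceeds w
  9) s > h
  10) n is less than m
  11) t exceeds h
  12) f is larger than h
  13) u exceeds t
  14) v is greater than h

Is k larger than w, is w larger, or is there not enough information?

undetermined

Following every chain through w: above w we get h, t, v, u, s, f; below w we get p.
k is not reached, and no chain runs the other way from k to w.
So the given relations leave the order of w and k undetermined.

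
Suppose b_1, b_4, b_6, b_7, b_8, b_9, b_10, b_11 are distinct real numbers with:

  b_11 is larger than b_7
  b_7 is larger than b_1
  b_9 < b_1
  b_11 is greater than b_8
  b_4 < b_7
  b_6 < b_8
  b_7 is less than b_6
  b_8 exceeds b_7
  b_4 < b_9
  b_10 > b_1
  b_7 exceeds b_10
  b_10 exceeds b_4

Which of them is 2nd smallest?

The consecutive relations fix a unique order: b_4 < b_9 < b_1 < b_10 < b_7 < b_6 < b_8 < b_11.
Counting 2 from the smallest end gives b_9.

b_9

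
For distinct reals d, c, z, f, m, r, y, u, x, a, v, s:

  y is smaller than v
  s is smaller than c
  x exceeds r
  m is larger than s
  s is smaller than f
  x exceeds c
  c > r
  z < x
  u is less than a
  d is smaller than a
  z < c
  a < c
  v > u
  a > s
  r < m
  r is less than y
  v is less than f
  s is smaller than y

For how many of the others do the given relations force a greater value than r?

6

Directly above r: y, m, c, x.
One step further: v (5 so far).
One step further: f (6 so far).
Nothing else is reachable above r; 6 in all.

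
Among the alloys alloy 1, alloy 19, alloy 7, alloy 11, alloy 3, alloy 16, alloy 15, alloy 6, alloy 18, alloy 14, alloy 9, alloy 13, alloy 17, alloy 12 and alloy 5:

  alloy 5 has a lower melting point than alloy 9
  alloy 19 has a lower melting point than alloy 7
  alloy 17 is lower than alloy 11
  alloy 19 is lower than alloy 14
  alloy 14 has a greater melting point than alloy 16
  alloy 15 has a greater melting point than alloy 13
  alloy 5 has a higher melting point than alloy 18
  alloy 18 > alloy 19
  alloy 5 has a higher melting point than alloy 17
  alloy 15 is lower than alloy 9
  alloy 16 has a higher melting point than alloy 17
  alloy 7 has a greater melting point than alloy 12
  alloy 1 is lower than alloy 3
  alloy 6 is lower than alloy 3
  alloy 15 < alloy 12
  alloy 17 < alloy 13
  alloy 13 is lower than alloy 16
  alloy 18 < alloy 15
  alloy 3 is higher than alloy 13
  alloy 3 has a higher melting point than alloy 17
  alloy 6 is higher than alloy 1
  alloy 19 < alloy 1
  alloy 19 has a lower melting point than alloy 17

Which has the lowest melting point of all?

alloy 17 is not least since alloy 19 < alloy 17; alloy 1 is not least since alloy 19 < alloy 1; alloy 18 is not least since alloy 19 < alloy 18; alloy 11 is not least since alloy 17 < alloy 11; alloy 5 is not least since alloy 17 < alloy 5; alloy 13 is not least since alloy 17 < alloy 13; alloy 15 is not least since alloy 18 < alloy 15; alloy 6 is not least since alloy 1 < alloy 6; alloy 16 is not least since alloy 17 < alloy 16; alloy 3 is not least since alloy 1 < alloy 3; alloy 12 is not least since alloy 15 < alloy 12; alloy 7 is not least since alloy 12 < alloy 7; alloy 14 is not least since alloy 16 < alloy 14; alloy 9 is not least since alloy 5 < alloy 9.
Only alloy 19 has nothing below it, so alloy 19 is the lowest melting point.

alloy 19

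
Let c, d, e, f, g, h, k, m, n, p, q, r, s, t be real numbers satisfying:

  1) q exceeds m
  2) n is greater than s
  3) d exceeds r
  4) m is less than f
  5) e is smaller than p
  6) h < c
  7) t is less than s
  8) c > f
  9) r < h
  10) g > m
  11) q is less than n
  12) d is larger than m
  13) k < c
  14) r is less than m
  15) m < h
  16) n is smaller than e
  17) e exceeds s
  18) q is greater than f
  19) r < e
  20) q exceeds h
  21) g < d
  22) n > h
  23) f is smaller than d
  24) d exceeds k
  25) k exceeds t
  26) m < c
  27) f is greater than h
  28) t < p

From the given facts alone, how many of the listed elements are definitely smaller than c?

6

From c the given relations immediately reach m, k, h, f.
From those, t, r — 6 in total.
Nothing else is reachable below c; 6 in all.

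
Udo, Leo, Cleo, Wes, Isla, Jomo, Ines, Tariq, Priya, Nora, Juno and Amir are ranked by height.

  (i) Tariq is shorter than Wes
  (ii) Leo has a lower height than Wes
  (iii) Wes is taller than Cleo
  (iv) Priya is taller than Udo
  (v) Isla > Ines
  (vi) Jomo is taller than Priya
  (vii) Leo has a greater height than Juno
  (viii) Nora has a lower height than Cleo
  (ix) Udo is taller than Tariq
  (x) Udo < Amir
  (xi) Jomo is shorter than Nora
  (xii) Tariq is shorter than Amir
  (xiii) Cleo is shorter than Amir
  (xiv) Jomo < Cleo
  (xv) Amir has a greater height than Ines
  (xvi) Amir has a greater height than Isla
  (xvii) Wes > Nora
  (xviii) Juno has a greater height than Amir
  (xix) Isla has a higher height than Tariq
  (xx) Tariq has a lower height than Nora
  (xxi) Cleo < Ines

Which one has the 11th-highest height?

Udo

Piecing the relations together gives one ordering: Tariq < Udo < Priya < Jomo < Nora < Cleo < Ines < Isla < Amir < Juno < Leo < Wes.
Counting 11 from the largest end gives Udo.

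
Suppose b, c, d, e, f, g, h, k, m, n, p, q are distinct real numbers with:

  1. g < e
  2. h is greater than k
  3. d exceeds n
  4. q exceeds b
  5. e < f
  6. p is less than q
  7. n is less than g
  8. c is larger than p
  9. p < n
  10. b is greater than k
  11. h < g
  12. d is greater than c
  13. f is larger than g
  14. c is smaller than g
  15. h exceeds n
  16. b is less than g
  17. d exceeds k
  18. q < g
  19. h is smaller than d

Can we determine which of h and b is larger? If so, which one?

undetermined

Following every chain through b: above b we get q, g, e, f; below b we get k.
h is not reached, and no chain runs the other way from h to b.
So the given relations leave the order of b and h undetermined.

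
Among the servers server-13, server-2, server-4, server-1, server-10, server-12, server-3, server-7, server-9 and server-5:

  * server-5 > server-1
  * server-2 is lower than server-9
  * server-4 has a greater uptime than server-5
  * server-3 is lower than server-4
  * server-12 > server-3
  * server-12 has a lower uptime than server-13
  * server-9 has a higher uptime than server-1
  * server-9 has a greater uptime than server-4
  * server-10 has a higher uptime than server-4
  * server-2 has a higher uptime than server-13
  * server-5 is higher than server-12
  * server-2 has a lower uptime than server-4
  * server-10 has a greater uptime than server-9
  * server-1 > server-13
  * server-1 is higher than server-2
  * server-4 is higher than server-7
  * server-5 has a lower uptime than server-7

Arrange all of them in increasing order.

Each adjacent pair is fixed by a given relation: server-3 < server-12; server-12 < server-13; server-13 < server-2; server-2 < server-1; server-1 < server-5; server-5 < server-7; server-7 < server-4; server-4 < server-9; server-9 < server-10. Chaining them end to end gives the full order.

server-3 < server-12 < server-13 < server-2 < server-1 < server-5 < server-7 < server-4 < server-9 < server-10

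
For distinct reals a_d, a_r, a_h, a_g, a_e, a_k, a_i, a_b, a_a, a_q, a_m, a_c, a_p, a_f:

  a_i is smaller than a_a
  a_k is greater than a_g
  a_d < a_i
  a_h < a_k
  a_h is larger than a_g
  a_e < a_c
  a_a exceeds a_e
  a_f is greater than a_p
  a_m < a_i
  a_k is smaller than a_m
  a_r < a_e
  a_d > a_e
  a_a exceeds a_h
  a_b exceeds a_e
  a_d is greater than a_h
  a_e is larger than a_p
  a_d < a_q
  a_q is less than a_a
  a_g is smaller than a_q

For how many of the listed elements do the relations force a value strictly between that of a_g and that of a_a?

6

The relations place a_g below a_a. An element lies strictly between them when it is forced above a_g and also forced below a_a.
Above a_g: {a_h, a_k, a_d, a_m, a_q, a_i}. Below a_a: {a_p, a_r, a_h, a_e, a_k, a_d, a_m, a_q, a_i}.
Intersection: {a_h, a_k, a_d, a_m, a_q, a_i} — 6.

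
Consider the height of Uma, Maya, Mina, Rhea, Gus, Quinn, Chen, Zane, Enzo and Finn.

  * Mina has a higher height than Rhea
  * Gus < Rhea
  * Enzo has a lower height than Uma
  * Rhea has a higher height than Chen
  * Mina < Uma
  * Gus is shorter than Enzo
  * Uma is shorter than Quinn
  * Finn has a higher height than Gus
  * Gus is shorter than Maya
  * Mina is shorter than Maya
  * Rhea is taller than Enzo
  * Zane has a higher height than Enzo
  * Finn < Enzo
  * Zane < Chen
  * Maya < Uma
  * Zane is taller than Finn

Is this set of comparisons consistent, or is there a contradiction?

Every relation is compatible with Gus < Finn < Enzo < Zane < Chen < Rhea < Mina < Maya < Uma < Quinn; the set is consistent.

consistent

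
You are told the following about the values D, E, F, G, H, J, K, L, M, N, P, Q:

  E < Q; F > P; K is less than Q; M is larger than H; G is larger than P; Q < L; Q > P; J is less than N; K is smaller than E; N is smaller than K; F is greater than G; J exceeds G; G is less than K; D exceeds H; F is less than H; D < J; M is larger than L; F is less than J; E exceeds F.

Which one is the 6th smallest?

J

Chaining the given pairs: P < G < F < H < D < J < N < K < E < Q < L < M.
Counting 6 from the smallest end gives J.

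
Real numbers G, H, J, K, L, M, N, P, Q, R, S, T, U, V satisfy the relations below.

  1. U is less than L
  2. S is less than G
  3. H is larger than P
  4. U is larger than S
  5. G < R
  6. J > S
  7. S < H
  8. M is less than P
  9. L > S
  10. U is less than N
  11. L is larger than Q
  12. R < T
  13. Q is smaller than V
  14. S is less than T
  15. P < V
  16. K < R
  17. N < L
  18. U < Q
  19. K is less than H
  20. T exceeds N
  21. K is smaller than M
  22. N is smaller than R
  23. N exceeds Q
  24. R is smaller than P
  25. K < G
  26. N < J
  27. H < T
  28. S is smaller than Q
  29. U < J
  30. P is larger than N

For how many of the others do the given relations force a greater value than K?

7

From K the given relations immediately reach M, G, R, H.
From those, P, T — 6 in total.
From those, V — 7 in total.
No other element is forced above K by the given relations, so the count is 7.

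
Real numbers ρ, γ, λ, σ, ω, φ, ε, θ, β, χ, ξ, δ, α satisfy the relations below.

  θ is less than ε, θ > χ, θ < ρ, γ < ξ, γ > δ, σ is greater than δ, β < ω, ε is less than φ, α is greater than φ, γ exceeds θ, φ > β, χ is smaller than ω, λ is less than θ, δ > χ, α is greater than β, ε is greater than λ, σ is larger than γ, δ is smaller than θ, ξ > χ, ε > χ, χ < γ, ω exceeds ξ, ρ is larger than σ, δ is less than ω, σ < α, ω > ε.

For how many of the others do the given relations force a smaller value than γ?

The elements the relations force below γ are λ, χ, δ, θ — no chain reaches any other.
That is 4.

4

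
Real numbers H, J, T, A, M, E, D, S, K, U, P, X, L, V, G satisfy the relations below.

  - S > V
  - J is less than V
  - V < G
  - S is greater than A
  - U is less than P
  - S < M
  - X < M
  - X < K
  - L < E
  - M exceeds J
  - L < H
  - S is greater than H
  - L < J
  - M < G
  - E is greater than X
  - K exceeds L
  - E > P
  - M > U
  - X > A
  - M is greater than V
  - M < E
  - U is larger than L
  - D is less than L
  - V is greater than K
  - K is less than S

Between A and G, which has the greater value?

Chaining the given relations: A < X < K < V < S < M < G.
So A < G; G is the larger of the two.

G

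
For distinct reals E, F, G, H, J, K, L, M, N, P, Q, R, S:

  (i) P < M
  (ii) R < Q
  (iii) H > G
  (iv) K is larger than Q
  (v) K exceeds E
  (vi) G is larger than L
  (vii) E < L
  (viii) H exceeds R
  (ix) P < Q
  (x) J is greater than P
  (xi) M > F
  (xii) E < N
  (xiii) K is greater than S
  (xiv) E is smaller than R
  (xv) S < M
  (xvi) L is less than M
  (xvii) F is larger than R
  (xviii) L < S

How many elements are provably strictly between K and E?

4

The relations place E below K. An element lies strictly between them when it is forced above E and also forced below K.
Above E: {R, N, L, G, H, S, F, M, Q}. Below K: {R, L, S, P, Q}.
Intersection: {R, L, S, Q} — 4.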